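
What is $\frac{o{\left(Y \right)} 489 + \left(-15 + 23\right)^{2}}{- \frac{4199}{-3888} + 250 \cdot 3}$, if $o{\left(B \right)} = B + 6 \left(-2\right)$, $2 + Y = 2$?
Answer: $- \frac{22565952}{2920199} \approx -7.7275$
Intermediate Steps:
$Y = 0$ ($Y = -2 + 2 = 0$)
$o{\left(B \right)} = -12 + B$ ($o{\left(B \right)} = B - 12 = -12 + B$)
$\frac{o{\left(Y \right)} 489 + \left(-15 + 23\right)^{2}}{- \frac{4199}{-3888} + 250 \cdot 3} = \frac{\left(-12 + 0\right) 489 + \left(-15 + 23\right)^{2}}{- \frac{4199}{-3888} + 250 \cdot 3} = \frac{\left(-12\right) 489 + 8^{2}}{\left(-4199\right) \left(- \frac{1}{3888}\right) + 750} = \frac{-5868 + 64}{\frac{4199}{3888} + 750} = - \frac{5804}{\frac{2920199}{3888}} = \left(-5804\right) \frac{3888}{2920199} = - \frac{22565952}{2920199}$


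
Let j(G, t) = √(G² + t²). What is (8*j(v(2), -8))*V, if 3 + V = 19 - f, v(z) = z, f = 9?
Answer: 112*√17 ≈ 461.79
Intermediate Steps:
V = 7 (V = -3 + (19 - 1*9) = -3 + (19 - 9) = -3 + 10 = 7)
(8*j(v(2), -8))*V = (8*√(2² + (-8)²))*7 = (8*√(4 + 64))*7 = (8*√68)*7 = (8*(2*√17))*7 = (16*√17)*7 = 112*√17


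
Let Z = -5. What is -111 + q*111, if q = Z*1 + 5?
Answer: -111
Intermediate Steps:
q = 0 (q = -5*1 + 5 = -5 + 5 = 0)
-111 + q*111 = -111 + 0*111 = -111 + 0 = -111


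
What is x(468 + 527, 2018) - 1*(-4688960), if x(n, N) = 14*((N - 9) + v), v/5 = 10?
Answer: 4717786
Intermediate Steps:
v = 50 (v = 5*10 = 50)
x(n, N) = 574 + 14*N (x(n, N) = 14*((N - 9) + 50) = 14*((-9 + N) + 50) = 14*(41 + N) = 574 + 14*N)
x(468 + 527, 2018) - 1*(-4688960) = (574 + 14*2018) - 1*(-4688960) = (574 + 28252) + 4688960 = 28826 + 4688960 = 4717786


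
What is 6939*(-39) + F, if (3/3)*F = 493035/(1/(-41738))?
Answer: -20578565451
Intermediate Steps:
F = -20578294830 (F = 493035/(1/(-41738)) = 493035/(-1/41738) = 493035*(-41738) = -20578294830)
6939*(-39) + F = 6939*(-39) - 20578294830 = -270621 - 20578294830 = -20578565451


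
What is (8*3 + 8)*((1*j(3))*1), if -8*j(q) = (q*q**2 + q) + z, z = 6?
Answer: -144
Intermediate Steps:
j(q) = -3/4 - q/8 - q**3/8 (j(q) = -((q*q**2 + q) + 6)/8 = -((q**3 + q) + 6)/8 = -((q + q**3) + 6)/8 = -(6 + q + q**3)/8 = -3/4 - q/8 - q**3/8)
(8*3 + 8)*((1*j(3))*1) = (8*3 + 8)*((1*(-3/4 - 1/8*3 - 1/8*3**3))*1) = (24 + 8)*((1*(-3/4 - 3/8 - 1/8*27))*1) = 32*((1*(-3/4 - 3/8 - 27/8))*1) = 32*((1*(-9/2))*1) = 32*(-9/2*1) = 32*(-9/2) = -144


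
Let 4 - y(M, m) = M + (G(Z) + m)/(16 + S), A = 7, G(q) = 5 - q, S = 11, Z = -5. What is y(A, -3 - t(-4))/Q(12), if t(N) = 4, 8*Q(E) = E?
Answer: -56/27 ≈ -2.0741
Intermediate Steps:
Q(E) = E/8
y(M, m) = 98/27 - M - m/27 (y(M, m) = 4 - (M + ((5 - 1*(-5)) + m)/(16 + 11)) = 4 - (M + ((5 + 5) + m)/27) = 4 - (M + (10 + m)*(1/27)) = 4 - (M + (10/27 + m/27)) = 4 - (10/27 + M + m/27) = 4 + (-10/27 - M - m/27) = 98/27 - M - m/27)
y(A, -3 - t(-4))/Q(12) = (98/27 - 1*7 - (-3 - 1*4)/27)/(((1/8)*12)) = (98/27 - 7 - (-3 - 4)/27)/(3/2) = (98/27 - 7 - 1/27*(-7))*(2/3) = (98/27 - 7 + 7/27)*(2/3) = -28/9*2/3 = -56/27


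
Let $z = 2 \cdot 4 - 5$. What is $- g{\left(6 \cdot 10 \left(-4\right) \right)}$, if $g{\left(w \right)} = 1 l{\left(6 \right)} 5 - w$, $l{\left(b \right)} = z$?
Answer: $-255$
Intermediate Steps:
$z = 3$ ($z = 8 - 5 = 3$)
$l{\left(b \right)} = 3$
$g{\left(w \right)} = 15 - w$ ($g{\left(w \right)} = 1 \cdot 3 \cdot 5 - w = 3 \cdot 5 - w = 15 - w$)
$- g{\left(6 \cdot 10 \left(-4\right) \right)} = - (15 - 6 \cdot 10 \left(-4\right)) = - (15 - 60 \left(-4\right)) = - (15 - -240) = - (15 + 240) = \left(-1\right) 255 = -255$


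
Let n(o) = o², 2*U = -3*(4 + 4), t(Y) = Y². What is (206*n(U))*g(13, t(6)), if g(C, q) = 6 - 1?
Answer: 148320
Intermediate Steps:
g(C, q) = 5
U = -12 (U = (-3*(4 + 4))/2 = (-3*8)/2 = (½)*(-24) = -12)
(206*n(U))*g(13, t(6)) = (206*(-12)²)*5 = (206*144)*5 = 29664*5 = 148320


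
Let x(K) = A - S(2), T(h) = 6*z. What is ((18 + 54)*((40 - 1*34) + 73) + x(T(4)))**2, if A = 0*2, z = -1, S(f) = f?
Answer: 32330596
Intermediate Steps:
A = 0
T(h) = -6 (T(h) = 6*(-1) = -6)
x(K) = -2 (x(K) = 0 - 1*2 = 0 - 2 = -2)
((18 + 54)*((40 - 1*34) + 73) + x(T(4)))**2 = ((18 + 54)*((40 - 1*34) + 73) - 2)**2 = (72*((40 - 34) + 73) - 2)**2 = (72*(6 + 73) - 2)**2 = (72*79 - 2)**2 = (5688 - 2)**2 = 5686**2 = 32330596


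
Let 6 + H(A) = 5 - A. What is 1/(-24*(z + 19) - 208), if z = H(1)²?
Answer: -1/760 ≈ -0.0013158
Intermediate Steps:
H(A) = -1 - A (H(A) = -6 + (5 - A) = -1 - A)
z = 4 (z = (-1 - 1*1)² = (-1 - 1)² = (-2)² = 4)
1/(-24*(z + 19) - 208) = 1/(-24*(4 + 19) - 208) = 1/(-24*23 - 208) = 1/(-552 - 208) = 1/(-760) = -1/760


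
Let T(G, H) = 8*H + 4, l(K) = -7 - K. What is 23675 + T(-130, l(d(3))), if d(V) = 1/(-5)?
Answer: 118123/5 ≈ 23625.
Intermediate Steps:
d(V) = -1/5 (d(V) = 1*(-1/5) = -1/5)
T(G, H) = 4 + 8*H
23675 + T(-130, l(d(3))) = 23675 + (4 + 8*(-7 - 1*(-1/5))) = 23675 + (4 + 8*(-7 + 1/5)) = 23675 + (4 + 8*(-34/5)) = 23675 + (4 - 272/5) = 23675 - 252/5 = 118123/5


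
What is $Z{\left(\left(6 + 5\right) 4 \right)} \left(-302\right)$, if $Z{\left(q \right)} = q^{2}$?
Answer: $-584672$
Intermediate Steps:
$Z{\left(\left(6 + 5\right) 4 \right)} \left(-302\right) = \left(\left(6 + 5\right) 4\right)^{2} \left(-302\right) = \left(11 \cdot 4\right)^{2} \left(-302\right) = 44^{2} \left(-302\right) = 1936 \left(-302\right) = -584672$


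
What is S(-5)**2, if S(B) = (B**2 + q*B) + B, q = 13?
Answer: 2025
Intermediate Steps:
S(B) = B**2 + 14*B (S(B) = (B**2 + 13*B) + B = B**2 + 14*B)
S(-5)**2 = (-5*(14 - 5))**2 = (-5*9)**2 = (-45)**2 = 2025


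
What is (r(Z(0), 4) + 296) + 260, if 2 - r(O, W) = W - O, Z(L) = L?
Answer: 554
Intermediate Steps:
r(O, W) = 2 + O - W (r(O, W) = 2 - (W - O) = 2 + (O - W) = 2 + O - W)
(r(Z(0), 4) + 296) + 260 = ((2 + 0 - 1*4) + 296) + 260 = ((2 + 0 - 4) + 296) + 260 = (-2 + 296) + 260 = 294 + 260 = 554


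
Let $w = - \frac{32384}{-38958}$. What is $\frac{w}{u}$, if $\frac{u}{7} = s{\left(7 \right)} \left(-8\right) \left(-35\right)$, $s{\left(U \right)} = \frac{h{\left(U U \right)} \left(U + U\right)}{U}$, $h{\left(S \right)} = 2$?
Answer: $\frac{506}{4772355} \approx 0.00010603$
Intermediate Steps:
$s{\left(U \right)} = 4$ ($s{\left(U \right)} = \frac{2 \left(U + U\right)}{U} = \frac{2 \cdot 2 U}{U} = \frac{4 U}{U} = 4$)
$w = \frac{16192}{19479}$ ($w = \left(-32384\right) \left(- \frac{1}{38958}\right) = \frac{16192}{19479} \approx 0.83125$)
$u = 7840$ ($u = 7 \cdot 4 \left(-8\right) \left(-35\right) = 7 \left(\left(-32\right) \left(-35\right)\right) = 7 \cdot 1120 = 7840$)
$\frac{w}{u} = \frac{16192}{19479 \cdot 7840} = \frac{16192}{19479} \cdot \frac{1}{7840} = \frac{506}{4772355}$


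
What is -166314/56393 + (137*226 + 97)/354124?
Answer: -57144268749/19970114732 ≈ -2.8615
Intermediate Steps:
-166314/56393 + (137*226 + 97)/354124 = -166314*1/56393 + (30962 + 97)*(1/354124) = -166314/56393 + 31059*(1/354124) = -166314/56393 + 31059/354124 = -57144268749/19970114732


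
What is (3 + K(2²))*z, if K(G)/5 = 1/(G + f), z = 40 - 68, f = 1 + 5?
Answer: -98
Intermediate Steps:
f = 6
z = -28
K(G) = 5/(6 + G) (K(G) = 5/(G + 6) = 5/(6 + G))
(3 + K(2²))*z = (3 + 5/(6 + 2²))*(-28) = (3 + 5/(6 + 4))*(-28) = (3 + 5/10)*(-28) = (3 + 5*(⅒))*(-28) = (3 + ½)*(-28) = (7/2)*(-28) = -98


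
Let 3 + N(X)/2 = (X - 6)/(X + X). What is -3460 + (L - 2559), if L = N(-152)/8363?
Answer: -3825604549/635588 ≈ -6019.0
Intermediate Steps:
N(X) = -6 + (-6 + X)/X (N(X) = -6 + 2*((X - 6)/(X + X)) = -6 + 2*((-6 + X)/((2*X))) = -6 + 2*((-6 + X)*(1/(2*X))) = -6 + 2*((-6 + X)/(2*X)) = -6 + (-6 + X)/X)
L = -377/635588 (L = (-5 - 6/(-152))/8363 = (-5 - 6*(-1/152))*(1/8363) = (-5 + 3/76)*(1/8363) = -377/76*1/8363 = -377/635588 ≈ -0.00059315)
-3460 + (L - 2559) = -3460 + (-377/635588 - 2559) = -3460 - 1626470069/635588 = -3825604549/635588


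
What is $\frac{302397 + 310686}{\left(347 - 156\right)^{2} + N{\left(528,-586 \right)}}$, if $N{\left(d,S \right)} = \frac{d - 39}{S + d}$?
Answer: $\frac{35558814}{2115409} \approx 16.809$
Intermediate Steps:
$N{\left(d,S \right)} = \frac{-39 + d}{S + d}$
$\frac{302397 + 310686}{\left(347 - 156\right)^{2} + N{\left(528,-586 \right)}} = \frac{302397 + 310686}{\left(347 - 156\right)^{2} + \frac{-39 + 528}{-586 + 528}} = \frac{613083}{191^{2} + \frac{1}{-58} \cdot 489} = \frac{613083}{36481 - \frac{489}{58}} = \frac{613083}{\frac{2115409}{58}} = 613083 \cdot \frac{58}{2115409} = \frac{35558814}{2115409}$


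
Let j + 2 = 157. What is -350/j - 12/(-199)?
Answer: -13558/6169 ≈ -2.1978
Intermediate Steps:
j = 155 (j = -2 + 157 = 155)
-350/j - 12/(-199) = -350/155 - 12/(-199) = -350*1/155 - 12*(-1/199) = -70/31 + 12/199 = -13558/6169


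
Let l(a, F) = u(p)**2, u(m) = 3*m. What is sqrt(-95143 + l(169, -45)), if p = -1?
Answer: I*sqrt(95134) ≈ 308.44*I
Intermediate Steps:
l(a, F) = 9 (l(a, F) = (3*(-1))**2 = (-3)**2 = 9)
sqrt(-95143 + l(169, -45)) = sqrt(-95143 + 9) = sqrt(-95134) = I*sqrt(95134)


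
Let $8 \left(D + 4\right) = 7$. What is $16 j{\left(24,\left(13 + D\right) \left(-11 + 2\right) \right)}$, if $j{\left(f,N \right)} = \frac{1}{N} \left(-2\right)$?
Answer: $\frac{256}{711} \approx 0.36006$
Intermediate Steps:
$D = - \frac{25}{8}$ ($D = -4 + \frac{1}{8} \cdot 7 = -4 + \frac{7}{8} = - \frac{25}{8} \approx -3.125$)
$j{\left(f,N \right)} = - \frac{2}{N}$
$16 j{\left(24,\left(13 + D\right) \left(-11 + 2\right) \right)} = 16 \left(- \frac{2}{\left(13 - \frac{25}{8}\right) \left(-11 + 2\right)}\right) = 16 \left(- \frac{2}{\frac{79}{8} \left(-9\right)}\right) = 16 \left(- \frac{2}{- \frac{711}{8}}\right) = 16 \left(\left(-2\right) \left(- \frac{8}{711}\right)\right) = 16 \cdot \frac{16}{711} = \frac{256}{711}$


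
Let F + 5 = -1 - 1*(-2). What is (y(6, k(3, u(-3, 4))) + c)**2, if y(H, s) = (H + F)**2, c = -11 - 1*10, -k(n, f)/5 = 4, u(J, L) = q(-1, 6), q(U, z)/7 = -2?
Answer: 289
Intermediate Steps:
q(U, z) = -14 (q(U, z) = 7*(-2) = -14)
F = -4 (F = -5 + (-1 - 1*(-2)) = -5 + (-1 + 2) = -5 + 1 = -4)
u(J, L) = -14
k(n, f) = -20 (k(n, f) = -5*4 = -20)
c = -21 (c = -11 - 10 = -21)
y(H, s) = (-4 + H)**2 (y(H, s) = (H - 4)**2 = (-4 + H)**2)
(y(6, k(3, u(-3, 4))) + c)**2 = ((-4 + 6)**2 - 21)**2 = (2**2 - 21)**2 = (4 - 21)**2 = (-17)**2 = 289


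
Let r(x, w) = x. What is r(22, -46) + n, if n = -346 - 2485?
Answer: -2809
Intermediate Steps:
n = -2831
r(22, -46) + n = 22 - 2831 = -2809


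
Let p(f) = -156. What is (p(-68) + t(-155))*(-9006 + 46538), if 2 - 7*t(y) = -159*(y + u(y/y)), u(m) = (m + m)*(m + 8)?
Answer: -858469436/7 ≈ -1.2264e+8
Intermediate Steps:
u(m) = 2*m*(8 + m) (u(m) = (2*m)*(8 + m) = 2*m*(8 + m))
t(y) = 2864/7 + 159*y/7 (t(y) = 2/7 - (-159)*(y + 2*(y/y)*(8 + y/y))/7 = 2/7 - (-159)*(y + 2*1*(8 + 1))/7 = 2/7 - (-159)*(y + 2*1*9)/7 = 2/7 - (-159)*(y + 18)/7 = 2/7 - (-159)*(18 + y)/7 = 2/7 - (-2862 - 159*y)/7 = 2/7 + (2862/7 + 159*y/7) = 2864/7 + 159*y/7)
(p(-68) + t(-155))*(-9006 + 46538) = (-156 + (2864/7 + (159/7)*(-155)))*(-9006 + 46538) = (-156 + (2864/7 - 24645/7))*37532 = (-156 - 21781/7)*37532 = -22873/7*37532 = -858469436/7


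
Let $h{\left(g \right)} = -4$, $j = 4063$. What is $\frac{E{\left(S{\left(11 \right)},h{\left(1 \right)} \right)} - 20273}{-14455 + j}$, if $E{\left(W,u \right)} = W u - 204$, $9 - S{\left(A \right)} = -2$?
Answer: $\frac{20521}{10392} \approx 1.9747$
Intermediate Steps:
$S{\left(A \right)} = 11$ ($S{\left(A \right)} = 9 - -2 = 9 + 2 = 11$)
$E{\left(W,u \right)} = -204 + W u$
$\frac{E{\left(S{\left(11 \right)},h{\left(1 \right)} \right)} - 20273}{-14455 + j} = \frac{\left(-204 + 11 \left(-4\right)\right) - 20273}{-14455 + 4063} = \frac{\left(-204 - 44\right) - 20273}{-10392} = \left(-248 - 20273\right) \left(- \frac{1}{10392}\right) = \left(-20521\right) \left(- \frac{1}{10392}\right) = \frac{20521}{10392}$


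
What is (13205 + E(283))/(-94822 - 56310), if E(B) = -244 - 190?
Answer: -12771/151132 ≈ -0.084502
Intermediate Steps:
E(B) = -434
(13205 + E(283))/(-94822 - 56310) = (13205 - 434)/(-94822 - 56310) = 12771/(-151132) = 12771*(-1/151132) = -12771/151132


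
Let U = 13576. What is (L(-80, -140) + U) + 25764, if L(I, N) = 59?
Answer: 39399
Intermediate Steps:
(L(-80, -140) + U) + 25764 = (59 + 13576) + 25764 = 13635 + 25764 = 39399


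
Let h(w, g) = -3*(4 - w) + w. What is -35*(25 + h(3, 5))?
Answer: -875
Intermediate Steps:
h(w, g) = -12 + 4*w (h(w, g) = (-12 + 3*w) + w = -12 + 4*w)
-35*(25 + h(3, 5)) = -35*(25 + (-12 + 4*3)) = -35*(25 + (-12 + 12)) = -35*(25 + 0) = -35*25 = -875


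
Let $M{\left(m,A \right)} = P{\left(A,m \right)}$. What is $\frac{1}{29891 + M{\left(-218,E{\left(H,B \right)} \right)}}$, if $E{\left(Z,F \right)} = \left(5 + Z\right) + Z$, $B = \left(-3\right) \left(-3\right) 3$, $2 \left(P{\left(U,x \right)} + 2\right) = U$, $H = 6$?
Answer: $\frac{2}{59795} \approx 3.3448 \cdot 10^{-5}$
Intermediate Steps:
$P{\left(U,x \right)} = -2 + \frac{U}{2}$
$B = 27$ ($B = 9 \cdot 3 = 27$)
$E{\left(Z,F \right)} = 5 + 2 Z$
$M{\left(m,A \right)} = -2 + \frac{A}{2}$
$\frac{1}{29891 + M{\left(-218,E{\left(H,B \right)} \right)}} = \frac{1}{29891 - \left(2 - \frac{5 + 2 \cdot 6}{2}\right)} = \frac{1}{29891 - \left(2 - \frac{5 + 12}{2}\right)} = \frac{1}{29891 + \left(-2 + \frac{1}{2} \cdot 17\right)} = \frac{1}{29891 + \left(-2 + \frac{17}{2}\right)} = \frac{1}{29891 + \frac{13}{2}} = \frac{1}{\frac{59795}{2}} = \frac{2}{59795}$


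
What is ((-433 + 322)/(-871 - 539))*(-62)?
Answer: -1147/235 ≈ -4.8809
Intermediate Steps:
((-433 + 322)/(-871 - 539))*(-62) = -111/(-1410)*(-62) = -111*(-1/1410)*(-62) = (37/470)*(-62) = -1147/235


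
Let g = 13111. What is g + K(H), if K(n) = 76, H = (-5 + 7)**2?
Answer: 13187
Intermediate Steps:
H = 4 (H = 2**2 = 4)
g + K(H) = 13111 + 76 = 13187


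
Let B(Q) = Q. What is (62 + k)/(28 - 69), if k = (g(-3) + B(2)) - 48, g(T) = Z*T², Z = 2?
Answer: -34/41 ≈ -0.82927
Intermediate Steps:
g(T) = 2*T²
k = -28 (k = (2*(-3)² + 2) - 48 = (2*9 + 2) - 48 = (18 + 2) - 48 = 20 - 48 = -28)
(62 + k)/(28 - 69) = (62 - 28)/(28 - 69) = 34/(-41) = 34*(-1/41) = -34/41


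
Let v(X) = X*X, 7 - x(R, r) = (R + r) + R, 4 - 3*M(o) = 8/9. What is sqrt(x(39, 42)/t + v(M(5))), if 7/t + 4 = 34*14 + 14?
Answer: I*sqrt(280208138)/189 ≈ 88.568*I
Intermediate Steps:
M(o) = 28/27 (M(o) = 4/3 - 8/(3*9) = 4/3 - 1/3*8/9 = 4/3 - 8/27 = 28/27)
x(R, r) = 7 - r - 2*R (x(R, r) = 7 - ((R + r) + R) = 7 - (r + 2*R) = 7 + (-r - 2*R) = 7 - r - 2*R)
v(X) = X**2
t = 7/486 (t = 7/(-4 + (34*14 + 14)) = 7/(-4 + (476 + 14)) = 7/(-4 + 490) = 7/486 ≈ 0.014403)
sqrt(x(39, 42)/t + v(M(5))) = sqrt((7 - 1*42 - 2*39)/(7/486) + (28/27)**2) = sqrt((7 - 42 - 78)*(486/7) + 784/729) = sqrt(-113*486/7 + 784/729) = sqrt(-54918/7 + 784/729) = sqrt(-40029734/5103) = I*sqrt(280208138)/189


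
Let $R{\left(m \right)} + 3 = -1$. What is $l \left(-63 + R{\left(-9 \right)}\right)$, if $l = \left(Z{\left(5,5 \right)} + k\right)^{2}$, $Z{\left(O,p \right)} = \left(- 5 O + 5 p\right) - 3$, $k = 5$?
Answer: $-268$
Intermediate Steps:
$Z{\left(O,p \right)} = -3 - 5 O + 5 p$
$R{\left(m \right)} = -4$ ($R{\left(m \right)} = -3 - 1 = -4$)
$l = 4$ ($l = \left(\left(-3 - 25 + 5 \cdot 5\right) + 5\right)^{2} = \left(\left(-3 - 25 + 25\right) + 5\right)^{2} = \left(-3 + 5\right)^{2} = 2^{2} = 4$)
$l \left(-63 + R{\left(-9 \right)}\right) = 4 \left(-63 - 4\right) = 4 \left(-67\right) = -268$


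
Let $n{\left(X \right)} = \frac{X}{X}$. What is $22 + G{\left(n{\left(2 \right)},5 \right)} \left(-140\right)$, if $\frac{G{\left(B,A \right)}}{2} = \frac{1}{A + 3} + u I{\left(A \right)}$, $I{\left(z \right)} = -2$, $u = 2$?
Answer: $1107$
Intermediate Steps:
$n{\left(X \right)} = 1$
$G{\left(B,A \right)} = -8 + \frac{2}{3 + A}$ ($G{\left(B,A \right)} = 2 \left(\frac{1}{A + 3} + 2 \left(-2\right)\right) = 2 \left(\frac{1}{3 + A} - 4\right) = 2 \left(-4 + \frac{1}{3 + A}\right) = -8 + \frac{2}{3 + A}$)
$22 + G{\left(n{\left(2 \right)},5 \right)} \left(-140\right) = 22 + \frac{2 \left(-11 - 20\right)}{3 + 5} \left(-140\right) = 22 + \frac{2 \left(-11 - 20\right)}{8} \left(-140\right) = 22 + 2 \cdot \frac{1}{8} \left(-31\right) \left(-140\right) = 22 - -1085 = 22 + 1085 = 1107$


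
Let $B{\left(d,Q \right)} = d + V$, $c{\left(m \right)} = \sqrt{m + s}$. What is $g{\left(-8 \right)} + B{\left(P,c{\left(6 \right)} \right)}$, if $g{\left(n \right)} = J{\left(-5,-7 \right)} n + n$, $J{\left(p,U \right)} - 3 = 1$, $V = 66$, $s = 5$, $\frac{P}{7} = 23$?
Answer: $187$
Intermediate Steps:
$P = 161$ ($P = 7 \cdot 23 = 161$)
$J{\left(p,U \right)} = 4$ ($J{\left(p,U \right)} = 3 + 1 = 4$)
$g{\left(n \right)} = 5 n$ ($g{\left(n \right)} = 4 n + n = 5 n$)
$c{\left(m \right)} = \sqrt{5 + m}$ ($c{\left(m \right)} = \sqrt{m + 5} = \sqrt{5 + m}$)
$B{\left(d,Q \right)} = 66 + d$ ($B{\left(d,Q \right)} = d + 66 = 66 + d$)
$g{\left(-8 \right)} + B{\left(P,c{\left(6 \right)} \right)} = 5 \left(-8\right) + \left(66 + 161\right) = -40 + 227 = 187$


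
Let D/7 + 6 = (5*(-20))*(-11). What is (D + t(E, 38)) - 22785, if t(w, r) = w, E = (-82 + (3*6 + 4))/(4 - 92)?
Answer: -332779/22 ≈ -15126.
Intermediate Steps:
D = 7658 (D = -42 + 7*((5*(-20))*(-11)) = -42 + 7*(-100*(-11)) = -42 + 7*1100 = -42 + 7700 = 7658)
E = 15/22 (E = (-82 + (18 + 4))/(-88) = (-82 + 22)*(-1/88) = -60*(-1/88) = 15/22 ≈ 0.68182)
(D + t(E, 38)) - 22785 = (7658 + 15/22) - 22785 = 168491/22 - 22785 = -332779/22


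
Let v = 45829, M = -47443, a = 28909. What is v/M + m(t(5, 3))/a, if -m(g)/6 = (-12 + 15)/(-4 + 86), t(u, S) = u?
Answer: -54320119988/56232717167 ≈ -0.96599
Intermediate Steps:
m(g) = -9/41 (m(g) = -6*(-12 + 15)/(-4 + 86) = -18/82 = -6*3/82 = -9/41)
v/M + m(t(5, 3))/a = 45829/(-47443) - 9/41/28909 = 45829*(-1/47443) - 9/41*1/28909 = -45829/47443 - 9/1185269 = -54320119988/56232717167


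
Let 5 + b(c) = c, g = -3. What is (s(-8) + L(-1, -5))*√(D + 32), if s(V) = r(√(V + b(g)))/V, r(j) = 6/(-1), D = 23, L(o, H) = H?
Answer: -17*√55/4 ≈ -31.519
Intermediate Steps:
b(c) = -5 + c
r(j) = -6 (r(j) = 6*(-1) = -6)
s(V) = -6/V
(s(-8) + L(-1, -5))*√(D + 32) = (-6/(-8) - 5)*√(23 + 32) = (-6*(-⅛) - 5)*√55 = (¾ - 5)*√55 = -17*√55/4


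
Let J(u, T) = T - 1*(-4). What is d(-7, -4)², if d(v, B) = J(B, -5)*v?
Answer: 49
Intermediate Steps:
J(u, T) = 4 + T (J(u, T) = T + 4 = 4 + T)
d(v, B) = -v (d(v, B) = (4 - 5)*v = -v)
d(-7, -4)² = (-1*(-7))² = 7² = 49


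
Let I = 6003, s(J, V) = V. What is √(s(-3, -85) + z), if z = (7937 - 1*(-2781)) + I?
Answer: 2*√4159 ≈ 128.98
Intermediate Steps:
z = 16721 (z = (7937 - 1*(-2781)) + 6003 = (7937 + 2781) + 6003 = 10718 + 6003 = 16721)
√(s(-3, -85) + z) = √(-85 + 16721) = √16636 = 2*√4159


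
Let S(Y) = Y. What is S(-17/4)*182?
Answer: -1547/2 ≈ -773.50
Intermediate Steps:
S(-17/4)*182 = -17/4*182 = -1547/2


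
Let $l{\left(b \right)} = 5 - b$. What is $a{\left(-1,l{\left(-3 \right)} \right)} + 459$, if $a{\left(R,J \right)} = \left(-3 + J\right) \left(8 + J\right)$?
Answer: $539$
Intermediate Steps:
$a{\left(-1,l{\left(-3 \right)} \right)} + 459 = \left(-24 + \left(5 - -3\right)^{2} + 5 \left(5 - -3\right)\right) + 459 = \left(-24 + \left(5 + 3\right)^{2} + 5 \left(5 + 3\right)\right) + 459 = \left(-24 + 8^{2} + 5 \cdot 8\right) + 459 = \left(-24 + 64 + 40\right) + 459 = 80 + 459 = 539$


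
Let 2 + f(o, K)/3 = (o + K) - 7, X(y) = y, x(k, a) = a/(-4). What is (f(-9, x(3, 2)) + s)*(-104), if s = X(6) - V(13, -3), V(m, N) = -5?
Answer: 4628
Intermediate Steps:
x(k, a) = -a/4 (x(k, a) = a*(-¼) = -a/4)
f(o, K) = -27 + 3*K + 3*o (f(o, K) = -6 + 3*((o + K) - 7) = -6 + 3*((K + o) - 7) = -6 + 3*(-7 + K + o) = -6 + (-21 + 3*K + 3*o) = -27 + 3*K + 3*o)
s = 11 (s = 6 - 1*(-5) = 6 + 5 = 11)
(f(-9, x(3, 2)) + s)*(-104) = ((-27 + 3*(-¼*2) + 3*(-9)) + 11)*(-104) = ((-27 + 3*(-½) - 27) + 11)*(-104) = ((-27 - 3/2 - 27) + 11)*(-104) = (-111/2 + 11)*(-104) = -89/2*(-104) = 4628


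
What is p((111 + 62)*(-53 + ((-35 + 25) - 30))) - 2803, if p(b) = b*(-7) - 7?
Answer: 109813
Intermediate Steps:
p(b) = -7 - 7*b (p(b) = -7*b - 7 = -7 - 7*b)
p((111 + 62)*(-53 + ((-35 + 25) - 30))) - 2803 = (-7 - 7*(111 + 62)*(-53 + ((-35 + 25) - 30))) - 2803 = (-7 - 1211*(-53 + (-10 - 30))) - 2803 = (-7 - 1211*(-53 - 40)) - 2803 = (-7 - 1211*(-93)) - 2803 = (-7 - 7*(-16089)) - 2803 = (-7 + 112623) - 2803 = 112616 - 2803 = 109813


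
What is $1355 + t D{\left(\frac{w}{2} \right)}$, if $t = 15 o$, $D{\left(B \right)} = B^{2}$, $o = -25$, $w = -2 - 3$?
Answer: $- \frac{3955}{4} \approx -988.75$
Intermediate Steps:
$w = -5$ ($w = -2 - 3 = -5$)
$t = -375$ ($t = 15 \left(-25\right) = -375$)
$1355 + t D{\left(\frac{w}{2} \right)} = 1355 - 375 \left(- \frac{5}{2}\right)^{2} = 1355 - \frac{9375}{4} = - \frac{3955}{4}$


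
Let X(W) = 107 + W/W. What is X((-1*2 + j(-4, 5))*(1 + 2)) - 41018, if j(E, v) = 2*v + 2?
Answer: -40910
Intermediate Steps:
j(E, v) = 2 + 2*v
X(W) = 108 (X(W) = 107 + 1 = 108)
X((-1*2 + j(-4, 5))*(1 + 2)) - 41018 = 108 - 41018 = -40910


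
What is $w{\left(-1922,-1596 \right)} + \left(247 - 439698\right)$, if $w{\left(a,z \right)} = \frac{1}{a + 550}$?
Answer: $- \frac{602926773}{1372} \approx -4.3945 \cdot 10^{5}$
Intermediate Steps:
$w{\left(a,z \right)} = \frac{1}{550 + a}$
$w{\left(-1922,-1596 \right)} + \left(247 - 439698\right) = \frac{1}{550 - 1922} + \left(247 - 439698\right) = \frac{1}{-1372} + \left(247 - 439698\right) = - \frac{1}{1372} - 439451 = - \frac{602926773}{1372}$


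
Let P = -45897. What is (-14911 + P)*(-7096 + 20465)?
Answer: -812942152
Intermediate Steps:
(-14911 + P)*(-7096 + 20465) = (-14911 - 45897)*(-7096 + 20465) = -60808*13369 = -812942152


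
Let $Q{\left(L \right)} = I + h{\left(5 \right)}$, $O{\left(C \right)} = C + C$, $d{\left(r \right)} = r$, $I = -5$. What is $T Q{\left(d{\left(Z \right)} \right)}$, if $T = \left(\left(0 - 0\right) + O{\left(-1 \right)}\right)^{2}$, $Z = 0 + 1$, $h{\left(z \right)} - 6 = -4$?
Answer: $-12$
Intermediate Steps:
$h{\left(z \right)} = 2$ ($h{\left(z \right)} = 6 - 4 = 2$)
$Z = 1$
$O{\left(C \right)} = 2 C$
$Q{\left(L \right)} = -3$ ($Q{\left(L \right)} = -5 + 2 = -3$)
$T = 4$ ($T = \left(\left(0 - 0\right) + 2 \left(-1\right)\right)^{2} = \left(\left(0 + 0\right) - 2\right)^{2} = \left(0 - 2\right)^{2} = \left(-2\right)^{2} = 4$)
$T Q{\left(d{\left(Z \right)} \right)} = 4 \left(-3\right) = -12$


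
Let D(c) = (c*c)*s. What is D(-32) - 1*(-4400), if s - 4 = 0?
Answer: 8496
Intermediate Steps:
s = 4 (s = 4 + 0 = 4)
D(c) = 4*c² (D(c) = (c*c)*4 = c²*4 = 4*c²)
D(-32) - 1*(-4400) = 4*(-32)² - 1*(-4400) = 4*1024 + 4400 = 4096 + 4400 = 8496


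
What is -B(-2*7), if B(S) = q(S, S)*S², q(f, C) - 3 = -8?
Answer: 980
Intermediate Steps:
q(f, C) = -5 (q(f, C) = 3 - 8 = -5)
B(S) = -5*S²
-B(-2*7) = -(-5)*(-2*7)² = -(-5)*(-14)² = -(-5)*196 = -1*(-980) = 980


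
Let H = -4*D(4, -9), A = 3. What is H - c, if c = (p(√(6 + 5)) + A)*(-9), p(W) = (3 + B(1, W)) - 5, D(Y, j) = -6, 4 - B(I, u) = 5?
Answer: 24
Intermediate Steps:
B(I, u) = -1 (B(I, u) = 4 - 1*5 = 4 - 5 = -1)
p(W) = -3 (p(W) = (3 - 1) - 5 = 2 - 5 = -3)
c = 0 (c = (-3 + 3)*(-9) = 0*(-9) = 0)
H = 24 (H = -4*(-6) = 24)
H - c = 24 - 1*0 = 24 + 0 = 24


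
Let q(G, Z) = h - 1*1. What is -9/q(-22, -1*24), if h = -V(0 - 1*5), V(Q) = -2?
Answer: -9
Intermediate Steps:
h = 2 (h = -1*(-2) = 2)
q(G, Z) = 1 (q(G, Z) = 2 - 1*1 = 2 - 1 = 1)
-9/q(-22, -1*24) = -9/1 = -9*1 = -9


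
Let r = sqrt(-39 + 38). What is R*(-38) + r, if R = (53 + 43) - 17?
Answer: -3002 + I ≈ -3002.0 + 1.0*I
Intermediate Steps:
r = I (r = sqrt(-1) = I ≈ 1.0*I)
R = 79 (R = 96 - 17 = 79)
R*(-38) + r = 79*(-38) + I = -3002 + I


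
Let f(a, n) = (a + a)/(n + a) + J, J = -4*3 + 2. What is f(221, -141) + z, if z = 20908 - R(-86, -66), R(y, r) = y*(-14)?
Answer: 787981/40 ≈ 19700.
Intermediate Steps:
R(y, r) = -14*y
J = -10 (J = -12 + 2 = -10)
z = 19704 (z = 20908 - (-14)*(-86) = 20908 - 1*1204 = 20908 - 1204 = 19704)
f(a, n) = -10 + 2*a/(a + n) (f(a, n) = (a + a)/(n + a) - 10 = (2*a)/(a + n) - 10 = 2*a/(a + n) - 10 = -10 + 2*a/(a + n))
f(221, -141) + z = 2*(-5*(-141) - 4*221)/(221 - 141) + 19704 = 2*(705 - 884)/80 + 19704 = 2*(1/80)*(-179) + 19704 = -179/40 + 19704 = 787981/40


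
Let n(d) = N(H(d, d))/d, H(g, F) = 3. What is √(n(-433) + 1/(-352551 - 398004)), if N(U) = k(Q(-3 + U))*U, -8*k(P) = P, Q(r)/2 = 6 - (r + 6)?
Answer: I*√83395/250185 ≈ 0.0011543*I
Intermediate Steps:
Q(r) = -2*r (Q(r) = 2*(6 - (r + 6)) = 2*(6 - (6 + r)) = 2*(6 + (-6 - r)) = 2*(-r) = -2*r)
k(P) = -P/8
N(U) = U*(-¾ + U/4) (N(U) = (-(-1)*(-3 + U)/4)*U = (-(6 - 2*U)/8)*U = (-¾ + U/4)*U = U*(-¾ + U/4))
n(d) = 0 (n(d) = ((¼)*3*(-3 + 3))/d = ((¼)*3*0)/d = 0/d = 0)
√(n(-433) + 1/(-352551 - 398004)) = √(0 + 1/(-352551 - 398004)) = √(0 + 1/(-750555)) = √(0 - 1/750555) = √(-1/750555) = I*√83395/250185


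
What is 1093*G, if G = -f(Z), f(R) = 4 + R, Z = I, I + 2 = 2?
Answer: -4372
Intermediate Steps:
I = 0 (I = -2 + 2 = 0)
Z = 0
G = -4 (G = -(4 + 0) = -1*4 = -4)
1093*G = 1093*(-4) = -4372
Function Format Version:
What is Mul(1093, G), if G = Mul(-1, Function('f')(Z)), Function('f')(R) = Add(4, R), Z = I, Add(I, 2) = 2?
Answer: -4372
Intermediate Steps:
I = 0 (I = Add(-2, 2) = 0)
Z = 0
G = -4 (G = Mul(-1, Add(4, 0)) = Mul(-1, 4) = -4)
Mul(1093, G) = Mul(1093, -4) = -4372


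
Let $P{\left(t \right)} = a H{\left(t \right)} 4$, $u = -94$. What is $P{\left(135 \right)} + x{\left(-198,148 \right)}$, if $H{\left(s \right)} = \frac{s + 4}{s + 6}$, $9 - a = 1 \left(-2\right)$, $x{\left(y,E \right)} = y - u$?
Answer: $- \frac{8548}{141} \approx -60.624$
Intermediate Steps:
$x{\left(y,E \right)} = 94 + y$ ($x{\left(y,E \right)} = y - -94 = y + 94 = 94 + y$)
$a = 11$ ($a = 9 - 1 \left(-2\right) = 9 - -2 = 9 + 2 = 11$)
$H{\left(s \right)} = \frac{4 + s}{6 + s}$
$P{\left(t \right)} = \frac{44 \left(4 + t\right)}{6 + t}$ ($P{\left(t \right)} = 11 \frac{4 + t}{6 + t} 4 = \frac{11 \left(4 + t\right)}{6 + t} 4 = \frac{44 \left(4 + t\right)}{6 + t}$)
$P{\left(135 \right)} + x{\left(-198,148 \right)} = \frac{44 \left(4 + 135\right)}{6 + 135} + \left(94 - 198\right) = 44 \cdot \frac{1}{141} \cdot 139 - 104 = \frac{6116}{141} - 104 = - \frac{8548}{141}$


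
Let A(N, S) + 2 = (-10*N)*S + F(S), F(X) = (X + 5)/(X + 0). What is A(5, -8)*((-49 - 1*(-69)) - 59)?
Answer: -124293/8 ≈ -15537.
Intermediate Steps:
F(X) = (5 + X)/X
A(N, S) = -2 + (5 + S)/S - 10*N*S (A(N, S) = -2 + ((-10*N)*S + (5 + S)/S) = -2 + (-10*N*S + (5 + S)/S) = -2 + ((5 + S)/S - 10*N*S) = -2 + (5 + S)/S - 10*N*S)
A(5, -8)*((-49 - 1*(-69)) - 59) = (-1 + 5/(-8) - 10*5*(-8))*((-49 - 1*(-69)) - 59) = (-1 + 5*(-⅛) + 400)*((-49 + 69) - 59) = (-1 - 5/8 + 400)*(20 - 59) = (3187/8)*(-39) = -124293/8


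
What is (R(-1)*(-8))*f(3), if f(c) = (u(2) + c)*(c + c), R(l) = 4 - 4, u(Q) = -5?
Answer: 0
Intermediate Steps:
R(l) = 0
f(c) = 2*c*(-5 + c) (f(c) = (-5 + c)*(c + c) = (-5 + c)*(2*c) = 2*c*(-5 + c))
(R(-1)*(-8))*f(3) = (0*(-8))*(2*3*(-5 + 3)) = 0*(2*3*(-2)) = 0*(-12) = 0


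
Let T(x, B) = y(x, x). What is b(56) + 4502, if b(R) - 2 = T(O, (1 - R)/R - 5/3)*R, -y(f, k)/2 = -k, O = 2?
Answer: 4728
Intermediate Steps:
y(f, k) = 2*k (y(f, k) = -(-2)*k = 2*k)
T(x, B) = 2*x
b(R) = 2 + 4*R (b(R) = 2 + (2*2)*R = 2 + 4*R)
b(56) + 4502 = (2 + 4*56) + 4502 = (2 + 224) + 4502 = 226 + 4502 = 4728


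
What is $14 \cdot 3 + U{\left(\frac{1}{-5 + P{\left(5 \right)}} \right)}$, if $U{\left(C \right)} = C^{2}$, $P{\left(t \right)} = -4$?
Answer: $\frac{3403}{81} \approx 42.012$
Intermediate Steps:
$14 \cdot 3 + U{\left(\frac{1}{-5 + P{\left(5 \right)}} \right)} = 14 \cdot 3 + \left(\frac{1}{-5 - 4}\right)^{2} = 42 + \left(\frac{1}{-9}\right)^{2} = 42 + \left(- \frac{1}{9}\right)^{2} = 42 + \frac{1}{81} = \frac{3403}{81}$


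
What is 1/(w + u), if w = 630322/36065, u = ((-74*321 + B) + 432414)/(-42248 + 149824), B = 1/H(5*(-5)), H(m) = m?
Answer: 19398642200/412729204647 ≈ 0.047001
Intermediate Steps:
B = -1/25 (B = 1/(5*(-5)) = 1/(-25) = -1/25 ≈ -0.040000)
u = 10216499/2689400 (u = ((-74*321 - 1/25) + 432414)/(-42248 + 149824) = ((-23754 - 1/25) + 432414)/107576 = (-593851/25 + 432414)*(1/107576) = (10216499/25)*(1/107576) = 10216499/2689400 ≈ 3.7988)
w = 630322/36065 (w = 630322*(1/36065) = 630322/36065 ≈ 17.477)
1/(w + u) = 1/(630322/36065 + 10216499/2689400) = 1/(412729204647/19398642200) = 19398642200/412729204647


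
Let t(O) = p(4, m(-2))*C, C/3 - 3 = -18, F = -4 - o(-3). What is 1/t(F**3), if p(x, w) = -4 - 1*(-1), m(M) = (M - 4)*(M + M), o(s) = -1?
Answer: 1/135 ≈ 0.0074074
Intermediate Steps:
m(M) = 2*M*(-4 + M) (m(M) = (-4 + M)*(2*M) = 2*M*(-4 + M))
p(x, w) = -3 (p(x, w) = -4 + 1 = -3)
F = -3 (F = -4 - 1*(-1) = -4 + 1 = -3)
C = -45 (C = 9 + 3*(-18) = 9 - 54 = -45)
t(O) = 135 (t(O) = -3*(-45) = 135)
1/t(F**3) = 1/135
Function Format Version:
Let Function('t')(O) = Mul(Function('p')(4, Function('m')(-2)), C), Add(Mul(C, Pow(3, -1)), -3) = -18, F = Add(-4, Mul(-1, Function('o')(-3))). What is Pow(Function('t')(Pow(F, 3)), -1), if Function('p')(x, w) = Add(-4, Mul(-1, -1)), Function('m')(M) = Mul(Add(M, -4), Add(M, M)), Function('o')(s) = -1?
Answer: Rational(1, 135) ≈ 0.0074074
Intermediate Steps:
Function('m')(M) = Mul(2, M, Add(-4, M)) (Function('m')(M) = Mul(Add(-4, M), Mul(2, M)) = Mul(2, M, Add(-4, M)))
Function('p')(x, w) = -3 (Function('p')(x, w) = Add(-4, 1) = -3)
F = -3 (F = Add(-4, Mul(-1, -1)) = Add(-4, 1) = -3)
C = -45 (C = Add(9, Mul(3, -18)) = Add(9, -54) = -45)
Function('t')(O) = 135 (Function('t')(O) = Mul(-3, -45) = 135)
Pow(Function('t')(Pow(F, 3)), -1) = Pow(135, -1) = Rational(1, 135)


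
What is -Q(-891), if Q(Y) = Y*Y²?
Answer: 707347971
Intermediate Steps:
Q(Y) = Y³
-Q(-891) = -1*(-891)³ = -1*(-707347971) = 707347971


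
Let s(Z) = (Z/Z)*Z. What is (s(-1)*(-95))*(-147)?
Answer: -13965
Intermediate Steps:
s(Z) = Z (s(Z) = 1*Z = Z)
(s(-1)*(-95))*(-147) = -1*(-95)*(-147) = 95*(-147) = -13965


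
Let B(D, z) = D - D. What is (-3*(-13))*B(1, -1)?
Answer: 0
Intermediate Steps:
B(D, z) = 0
(-3*(-13))*B(1, -1) = -3*(-13)*0 = 39*0 = 0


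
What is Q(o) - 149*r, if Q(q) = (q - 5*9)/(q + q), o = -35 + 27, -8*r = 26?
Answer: 7801/16 ≈ 487.56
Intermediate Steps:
r = -13/4 (r = -⅛*26 = -13/4 ≈ -3.2500)
o = -8
Q(q) = (-45 + q)/(2*q) (Q(q) = (q - 45)/((2*q)) = (-45 + q)*(1/(2*q)) = (-45 + q)/(2*q))
Q(o) - 149*r = (½)*(-45 - 8)/(-8) - 149*(-13/4) = (½)*(-⅛)*(-53) + 1937/4 = 53/16 + 1937/4 = 7801/16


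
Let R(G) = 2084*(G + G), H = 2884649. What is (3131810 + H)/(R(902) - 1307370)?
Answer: 6016459/2452166 ≈ 2.4535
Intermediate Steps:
R(G) = 4168*G (R(G) = 2084*(2*G) = 4168*G)
(3131810 + H)/(R(902) - 1307370) = (3131810 + 2884649)/(4168*902 - 1307370) = 6016459/(3759536 - 1307370) = 6016459/2452166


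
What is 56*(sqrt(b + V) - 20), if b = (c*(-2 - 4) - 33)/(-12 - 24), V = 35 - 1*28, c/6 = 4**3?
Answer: -1120 + 28*sqrt(2589)/3 ≈ -645.10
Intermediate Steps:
c = 384 (c = 6*4**3 = 6*64 = 384)
V = 7 (V = 35 - 28 = 7)
b = 779/12 (b = (384*(-2 - 4) - 33)/(-12 - 24) = (384*(-6) - 33)/(-36) = (-2304 - 33)*(-1/36) = -2337*(-1/36) = 779/12 ≈ 64.917)
56*(sqrt(b + V) - 20) = 56*(sqrt(779/12 + 7) - 20) = 56*(sqrt(863/12) - 20) = 56*(sqrt(2589)/6 - 20) = 56*(-20 + sqrt(2589)/6) = -1120 + 28*sqrt(2589)/3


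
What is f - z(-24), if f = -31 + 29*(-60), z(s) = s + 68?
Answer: -1815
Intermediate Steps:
z(s) = 68 + s
f = -1771 (f = -31 - 1740 = -1771)
f - z(-24) = -1771 - (68 - 24) = -1771 - 1*44 = -1771 - 44 = -1815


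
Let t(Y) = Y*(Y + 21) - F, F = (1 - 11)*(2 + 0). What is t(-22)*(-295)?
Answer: -12390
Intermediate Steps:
F = -20 (F = -10*2 = -20)
t(Y) = 20 + Y*(21 + Y) (t(Y) = Y*(Y + 21) - 1*(-20) = Y*(21 + Y) + 20 = 20 + Y*(21 + Y))
t(-22)*(-295) = (20 + (-22)² + 21*(-22))*(-295) = (20 + 484 - 462)*(-295) = 42*(-295) = -12390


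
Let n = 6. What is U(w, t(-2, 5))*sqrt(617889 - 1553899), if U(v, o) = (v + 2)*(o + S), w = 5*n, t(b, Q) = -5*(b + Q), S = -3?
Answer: -576*I*sqrt(936010) ≈ -5.5727e+5*I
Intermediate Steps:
t(b, Q) = -5*Q - 5*b (t(b, Q) = -5*(Q + b) = -5*Q - 5*b)
w = 30 (w = 5*6 = 30)
U(v, o) = (-3 + o)*(2 + v) (U(v, o) = (v + 2)*(o - 3) = (2 + v)*(-3 + o) = (-3 + o)*(2 + v))
U(w, t(-2, 5))*sqrt(617889 - 1553899) = (-6 - 3*30 + 2*(-5*5 - 5*(-2)) + (-5*5 - 5*(-2))*30)*sqrt(617889 - 1553899) = (-6 - 90 + 2*(-25 + 10) + (-25 + 10)*30)*sqrt(-936010) = (-6 - 90 + 2*(-15) - 15*30)*(I*sqrt(936010)) = (-6 - 90 - 30 - 450)*(I*sqrt(936010)) = -576*I*sqrt(936010)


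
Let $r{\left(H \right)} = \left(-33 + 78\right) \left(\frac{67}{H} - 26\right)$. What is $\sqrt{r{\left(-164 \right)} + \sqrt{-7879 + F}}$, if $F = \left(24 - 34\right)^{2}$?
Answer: $\frac{\sqrt{-7990695 + 6724 i \sqrt{7779}}}{82} \approx 1.2784 + 34.497 i$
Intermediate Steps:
$F = 100$ ($F = \left(-10\right)^{2} = 100$)
$r{\left(H \right)} = -1170 + \frac{3015}{H}$ ($r{\left(H \right)} = 45 \left(-26 + \frac{67}{H}\right) = -1170 + \frac{3015}{H}$)
$\sqrt{r{\left(-164 \right)} + \sqrt{-7879 + F}} = \sqrt{\left(-1170 + \frac{3015}{-164}\right) + \sqrt{-7879 + 100}} = \sqrt{\left(-1170 + 3015 \left(- \frac{1}{164}\right)\right) + \sqrt{-7779}} = \sqrt{\left(-1170 - \frac{3015}{164}\right) + i \sqrt{7779}} = \sqrt{- \frac{194895}{164} + i \sqrt{7779}}$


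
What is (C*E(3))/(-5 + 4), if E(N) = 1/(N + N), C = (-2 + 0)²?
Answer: -⅔ ≈ -0.66667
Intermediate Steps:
C = 4 (C = (-2)² = 4)
E(N) = 1/(2*N)
(C*E(3))/(-5 + 4) = (4*((½)/3))/(-5 + 4) = (4*((½)*(⅓)))/(-1) = (4*(⅙))*(-1) = (⅔)*(-1) = -⅔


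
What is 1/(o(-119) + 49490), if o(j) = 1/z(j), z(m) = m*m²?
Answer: 1685159/83398518909 ≈ 2.0206e-5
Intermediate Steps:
z(m) = m³
o(j) = j⁻³ (o(j) = 1/(j³) = j⁻³)
1/(o(-119) + 49490) = 1/((-119)⁻³ + 49490) = 1/(-1/1685159 + 49490) = 1/(83398518909/1685159) = 1685159/83398518909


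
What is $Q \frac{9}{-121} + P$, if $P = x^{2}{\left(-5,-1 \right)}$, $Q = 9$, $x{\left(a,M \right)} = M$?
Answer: $\frac{40}{121} \approx 0.33058$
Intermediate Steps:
$P = 1$ ($P = \left(-1\right)^{2} = 1$)
$Q \frac{9}{-121} + P = 9 \frac{9}{-121} + 1 = 9 \cdot 9 \left(- \frac{1}{121}\right) + 1 = 9 \left(- \frac{9}{121}\right) + 1 = - \frac{81}{121} + 1 = \frac{40}{121}$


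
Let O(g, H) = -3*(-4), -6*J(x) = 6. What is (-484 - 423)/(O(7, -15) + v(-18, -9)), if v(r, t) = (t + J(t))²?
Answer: -907/112 ≈ -8.0982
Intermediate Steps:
J(x) = -1 (J(x) = -⅙*6 = -1)
O(g, H) = 12
v(r, t) = (-1 + t)² (v(r, t) = (t - 1)² = (-1 + t)²)
(-484 - 423)/(O(7, -15) + v(-18, -9)) = (-484 - 423)/(12 + (-1 - 9)²) = -907/(12 + (-10)²) = -907/(12 + 100) = -907/112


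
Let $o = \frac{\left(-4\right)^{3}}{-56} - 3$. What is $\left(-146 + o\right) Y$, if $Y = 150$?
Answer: $- \frac{155250}{7} \approx -22179.0$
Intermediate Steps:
$o = - \frac{13}{7}$ ($o = \left(-64\right) \left(- \frac{1}{56}\right) - 3 = \frac{8}{7} - 3 = - \frac{13}{7} \approx -1.8571$)
$\left(-146 + o\right) Y = \left(-146 - \frac{13}{7}\right) 150 = \left(- \frac{1035}{7}\right) 150 = - \frac{155250}{7}$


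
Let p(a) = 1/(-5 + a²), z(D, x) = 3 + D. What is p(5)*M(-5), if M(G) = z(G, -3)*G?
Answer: ½ ≈ 0.50000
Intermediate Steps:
M(G) = G*(3 + G) (M(G) = (3 + G)*G = G*(3 + G))
p(5)*M(-5) = (-5*(3 - 5))/(-5 + 5²) = (-5*(-2))/(-5 + 25) = 10/20 = (1/20)*10 = ½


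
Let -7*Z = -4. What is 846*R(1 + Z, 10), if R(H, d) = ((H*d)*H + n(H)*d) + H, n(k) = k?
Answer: 1740222/49 ≈ 35515.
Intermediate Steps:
Z = 4/7 (Z = -⅐*(-4) = 4/7 ≈ 0.57143)
R(H, d) = H + H*d + d*H² (R(H, d) = ((H*d)*H + H*d) + H = (d*H² + H*d) + H = (H*d + d*H²) + H = H + H*d + d*H²)
846*R(1 + Z, 10) = 846*((1 + 4/7)*(1 + 10 + (1 + 4/7)*10)) = 846*(11*(1 + 10 + (11/7)*10)/7) = 846*(11*(1 + 10 + 110/7)/7) = 846*((11/7)*(187/7)) = 846*(2057/49) = 1740222/49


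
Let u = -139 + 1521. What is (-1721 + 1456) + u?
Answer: 1117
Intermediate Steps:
u = 1382
(-1721 + 1456) + u = (-1721 + 1456) + 1382 = -265 + 1382 = 1117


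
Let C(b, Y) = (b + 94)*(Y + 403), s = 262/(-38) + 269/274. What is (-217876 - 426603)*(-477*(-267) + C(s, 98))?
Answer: -575377984176765/5206 ≈ -1.1052e+11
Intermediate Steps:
s = -30783/5206 (s = 262*(-1/38) + 269*(1/274) = -131/19 + 269/274 = -30783/5206 ≈ -5.9130)
C(b, Y) = (94 + b)*(403 + Y)
(-217876 - 426603)*(-477*(-267) + C(s, 98)) = (-217876 - 426603)*(-477*(-267) + (37882 + 94*98 + 403*(-30783/5206) + 98*(-30783/5206))) = -644479*(127359 + (37882 + 9212 - 12405549/5206 - 1508367/2603)) = -644479*(127359 + 229749081/5206) = -644479*892780035/5206 = -575377984176765/5206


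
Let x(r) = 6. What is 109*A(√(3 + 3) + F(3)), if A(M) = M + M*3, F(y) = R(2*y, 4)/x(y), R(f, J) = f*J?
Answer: 1744 + 436*√6 ≈ 2812.0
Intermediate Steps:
R(f, J) = J*f
F(y) = 4*y/3 (F(y) = (4*(2*y))/6 = (8*y)*(⅙) = 4*y/3)
A(M) = 4*M (A(M) = M + 3*M = 4*M)
109*A(√(3 + 3) + F(3)) = 109*(4*(√(3 + 3) + (4/3)*3)) = 109*(4*(√6 + 4)) = 109*(4*(4 + √6)) = 109*(16 + 4*√6) = 1744 + 436*√6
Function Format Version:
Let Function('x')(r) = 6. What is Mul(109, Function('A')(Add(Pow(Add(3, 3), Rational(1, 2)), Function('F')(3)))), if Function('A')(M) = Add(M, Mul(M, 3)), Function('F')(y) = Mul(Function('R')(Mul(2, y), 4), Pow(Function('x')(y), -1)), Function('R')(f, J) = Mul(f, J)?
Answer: Add(1744, Mul(436, Pow(6, Rational(1, 2)))) ≈ 2812.0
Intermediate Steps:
Function('R')(f, J) = Mul(J, f)
Function('F')(y) = Mul(Rational(4, 3), y) (Function('F')(y) = Mul(Mul(4, Mul(2, y)), Pow(6, -1)) = Mul(Mul(8, y), Rational(1, 6)) = Mul(Rational(4, 3), y))
Function('A')(M) = Mul(4, M) (Function('A')(M) = Add(M, Mul(3, M)) = Mul(4, M))
Mul(109, Function('A')(Add(Pow(Add(3, 3), Rational(1, 2)), Function('F')(3)))) = Mul(109, Mul(4, Add(Pow(Add(3, 3), Rational(1, 2)), Mul(Rational(4, 3), 3)))) = Mul(109, Mul(4, Add(Pow(6, Rational(1, 2)), 4))) = Mul(109, Mul(4, Add(4, Pow(6, Rational(1, 2))))) = Mul(109, Add(16, Mul(4, Pow(6, Rational(1, 2))))) = Add(1744, Mul(436, Pow(6, Rational(1, 2))))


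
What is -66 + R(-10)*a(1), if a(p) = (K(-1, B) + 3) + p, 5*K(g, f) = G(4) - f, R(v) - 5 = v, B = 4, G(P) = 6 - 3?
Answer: -85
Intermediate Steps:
G(P) = 3
R(v) = 5 + v
K(g, f) = ⅗ - f/5 (K(g, f) = (3 - f)/5 = ⅗ - f/5)
a(p) = 14/5 + p (a(p) = ((⅗ - ⅕*4) + 3) + p = ((⅗ - ⅘) + 3) + p = (-⅕ + 3) + p = 14/5 + p)
-66 + R(-10)*a(1) = -66 + (5 - 10)*(14/5 + 1) = -66 - 5*19/5 = -66 - 19 = -85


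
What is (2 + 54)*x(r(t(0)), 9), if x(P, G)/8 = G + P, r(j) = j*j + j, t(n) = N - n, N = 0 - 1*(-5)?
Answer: 17472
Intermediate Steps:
N = 5 (N = 0 + 5 = 5)
t(n) = 5 - n
r(j) = j + j**2 (r(j) = j**2 + j = j + j**2)
x(P, G) = 8*G + 8*P (x(P, G) = 8*(G + P) = 8*G + 8*P)
(2 + 54)*x(r(t(0)), 9) = (2 + 54)*(8*9 + 8*((5 - 1*0)*(1 + (5 - 1*0)))) = 56*(72 + 8*((5 + 0)*(1 + (5 + 0)))) = 56*(72 + 8*(5*(1 + 5))) = 56*(72 + 8*(5*6)) = 56*(72 + 8*30) = 56*(72 + 240) = 56*312 = 17472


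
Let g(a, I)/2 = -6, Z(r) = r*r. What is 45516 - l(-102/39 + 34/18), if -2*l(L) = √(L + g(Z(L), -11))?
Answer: 45516 + I*√19357/78 ≈ 45516.0 + 1.7837*I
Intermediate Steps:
Z(r) = r²
g(a, I) = -12 (g(a, I) = 2*(-6) = -12)
l(L) = -√(-12 + L)/2 (l(L) = -√(L - 12)/2 = -√(-12 + L)/2)
45516 - l(-102/39 + 34/18) = 45516 - (-1)*√(-12 + (-102/39 + 34/18))/2 = 45516 - (-1)*√(-12 + (-102*1/39 + 34*(1/18)))/2 = 45516 - (-1)*√(-12 + (-34/13 + 17/9))/2 = 45516 - (-1)*√(-12 - 85/117)/2 = 45516 - (-1)*√(-1489/117)/2 = 45516 - (-1)*I*√19357/39/2 = 45516 - (-1)*I*√19357/78 = 45516 + I*√19357/78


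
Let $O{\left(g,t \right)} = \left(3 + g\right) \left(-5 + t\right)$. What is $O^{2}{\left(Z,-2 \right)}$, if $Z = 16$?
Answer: $17689$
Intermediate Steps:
$O{\left(g,t \right)} = \left(-5 + t\right) \left(3 + g\right)$
$O^{2}{\left(Z,-2 \right)} = \left(-15 - 80 + 3 \left(-2\right) + 16 \left(-2\right)\right)^{2} = \left(-15 - 80 - 6 - 32\right)^{2} = \left(-133\right)^{2} = 17689$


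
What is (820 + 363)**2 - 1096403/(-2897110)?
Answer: 4054474673193/2897110 ≈ 1.3995e+6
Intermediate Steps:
(820 + 363)**2 - 1096403/(-2897110) = 1183**2 - 1096403*(-1/2897110) = 1399489 + 1096403/2897110 = 4054474673193/2897110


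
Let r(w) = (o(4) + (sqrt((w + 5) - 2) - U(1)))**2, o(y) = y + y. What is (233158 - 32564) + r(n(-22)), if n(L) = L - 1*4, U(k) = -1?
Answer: 200652 + 18*I*sqrt(23) ≈ 2.0065e+5 + 86.325*I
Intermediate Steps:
n(L) = -4 + L (n(L) = L - 4 = -4 + L)
o(y) = 2*y
r(w) = (9 + sqrt(3 + w))**2 (r(w) = (2*4 + (sqrt((w + 5) - 2) - 1*(-1)))**2 = (8 + (sqrt((5 + w) - 2) + 1))**2 = (8 + (sqrt(3 + w) + 1))**2 = (8 + (1 + sqrt(3 + w)))**2 = (9 + sqrt(3 + w))**2)
(233158 - 32564) + r(n(-22)) = (233158 - 32564) + (9 + sqrt(3 + (-4 - 22)))**2 = 200594 + (9 + sqrt(3 - 26))**2 = 200594 + (9 + sqrt(-23))**2 = 200594 + (9 + I*sqrt(23))**2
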